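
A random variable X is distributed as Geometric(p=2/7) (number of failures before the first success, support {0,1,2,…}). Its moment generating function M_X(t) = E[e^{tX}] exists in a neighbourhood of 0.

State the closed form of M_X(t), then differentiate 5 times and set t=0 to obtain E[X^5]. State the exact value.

E[X^5] = D^5[M](0) = 47255/2

M_X(t) = 2/(7*(1 - 5*e^(t)/7))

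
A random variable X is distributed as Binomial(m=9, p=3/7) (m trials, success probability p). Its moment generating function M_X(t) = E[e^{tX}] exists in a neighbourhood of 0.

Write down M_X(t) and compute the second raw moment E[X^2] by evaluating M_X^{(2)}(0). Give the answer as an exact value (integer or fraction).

E[X^2] = M′′(0) = 837/49

M_X(t) = (3*e^(t)/7 + 4/7)^9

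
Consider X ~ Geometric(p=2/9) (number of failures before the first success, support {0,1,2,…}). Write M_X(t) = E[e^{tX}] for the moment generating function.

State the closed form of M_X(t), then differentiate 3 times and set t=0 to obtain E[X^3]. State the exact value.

E[X^3] = M^(3)(0) = 1337/4

M_X(t) = 2/(9*(1 - 7*e^(t)/9))
M^(3)(t) = (686*e^(3*t) + 3528*e^(2*t) + 1134*e^(t))/(2401*e^(4*t) - 12348*e^(3*t) + 23814*e^(2*t) - 20412*e^(t) + 6561)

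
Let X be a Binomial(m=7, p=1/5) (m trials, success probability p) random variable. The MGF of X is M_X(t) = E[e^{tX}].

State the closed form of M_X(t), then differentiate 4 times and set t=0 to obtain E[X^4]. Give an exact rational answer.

M_X(t) = (e^(t)/5 + 4/5)^7
M′(t) = 7*e^(7*t)/78125 + 168*e^(6*t)/78125 + 336*e^(5*t)/15625 + 1792*e^(4*t)/15625 + 5376*e^(3*t)/15625 + 43008*e^(2*t)/78125 + 28672*e^(t)/78125
M′′(t) = 49*e^(7*t)/78125 + 1008*e^(6*t)/78125 + 336*e^(5*t)/3125 + 7168*e^(4*t)/15625 + 16128*e^(3*t)/15625 + 86016*e^(2*t)/78125 + 28672*e^(t)/78125
M′′′(t) = 343*e^(7*t)/78125 + 6048*e^(6*t)/78125 + 336*e^(5*t)/625 + 28672*e^(4*t)/15625 + 48384*e^(3*t)/15625 + 172032*e^(2*t)/78125 + 28672*e^(t)/78125
M′′′′(t) = 2401*e^(7*t)/78125 + 36288*e^(6*t)/78125 + 336*e^(5*t)/125 + 114688*e^(4*t)/15625 + 145152*e^(3*t)/15625 + 344064*e^(2*t)/78125 + 28672*e^(t)/78125

E[X^4] = M′′′′(0) = 3073/125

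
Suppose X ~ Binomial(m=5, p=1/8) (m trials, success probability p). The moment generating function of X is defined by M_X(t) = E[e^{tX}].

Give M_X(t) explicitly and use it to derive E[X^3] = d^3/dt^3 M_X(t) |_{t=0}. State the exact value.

E[X^3] = d^3M/dt^3 |_{t=0} = 215/128

M_X(t) = (e^(t)/8 + 7/8)^5
dM/dt = 5*e^(5*t)/32768 + 35*e^(4*t)/8192 + 735*e^(3*t)/16384 + 1715*e^(2*t)/8192 + 12005*e^(t)/32768
d^2M/dt^2 = 25*e^(5*t)/32768 + 35*e^(4*t)/2048 + 2205*e^(3*t)/16384 + 1715*e^(2*t)/4096 + 12005*e^(t)/32768
d^3M/dt^3 = 125*e^(5*t)/32768 + 35*e^(4*t)/512 + 6615*e^(3*t)/16384 + 1715*e^(2*t)/2048 + 12005*e^(t)/32768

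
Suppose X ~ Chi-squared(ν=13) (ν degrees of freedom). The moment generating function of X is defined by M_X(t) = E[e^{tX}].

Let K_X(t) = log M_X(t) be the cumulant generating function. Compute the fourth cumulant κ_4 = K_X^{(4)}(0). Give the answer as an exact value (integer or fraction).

M_X(t) = (1 - 2*t)^(-13/2)
K_X(t) = log M_X(t) = -13*log(1 - 2*t)/2
K′(t) = -13/(2*t - 1)
K′′(t) = 26/(4*t^2 - 4*t + 1)
K′′′(t) = -104/(8*t^3 - 12*t^2 + 6*t - 1)
K′′′′(t) = 624/(16*t^4 - 32*t^3 + 24*t^2 - 8*t + 1)

κ_4 = K′′′′(0) = 624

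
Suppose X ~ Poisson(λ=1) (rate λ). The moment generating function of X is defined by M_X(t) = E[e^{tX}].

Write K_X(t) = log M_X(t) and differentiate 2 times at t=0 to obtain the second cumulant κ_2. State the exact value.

M_X(t) = e^(e^(t) - 1)
K_X(t) = log M_X(t) = e^(t) - 1
dK/dt = e^(t)
d^2K/dt^2 = e^(t)

κ_2 = d^2K/dt^2 |_{t=0} = 1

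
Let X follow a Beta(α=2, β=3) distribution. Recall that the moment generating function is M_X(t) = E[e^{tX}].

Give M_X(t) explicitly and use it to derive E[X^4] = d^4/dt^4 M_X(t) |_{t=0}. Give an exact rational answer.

M_X(t) = ₁F₁(2; 5; t)
M′(t) = 2*₁F₁(3; 6; t)/5
M′′(t) = ₁F₁(4; 7; t)/5
M′′′(t) = 4*₁F₁(5; 8; t)/35
M′′′′(t) = ₁F₁(6; 9; t)/14

E[X^4] = M′′′′(0) = 1/14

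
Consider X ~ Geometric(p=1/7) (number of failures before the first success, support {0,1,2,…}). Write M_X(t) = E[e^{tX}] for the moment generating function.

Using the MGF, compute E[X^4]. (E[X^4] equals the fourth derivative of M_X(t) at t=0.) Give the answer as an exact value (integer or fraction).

E[X^4] = M^(4)(0) = 39390

M_X(t) = 1/(7*(1 - 6*e^(t)/7))
M^(4)(t) = (-1296*e^(4*t) - 16632*e^(3*t) - 19404*e^(2*t) - 2058*e^(t))/(7776*e^(5*t) - 45360*e^(4*t) + 105840*e^(3*t) - 123480*e^(2*t) + 72030*e^(t) - 16807)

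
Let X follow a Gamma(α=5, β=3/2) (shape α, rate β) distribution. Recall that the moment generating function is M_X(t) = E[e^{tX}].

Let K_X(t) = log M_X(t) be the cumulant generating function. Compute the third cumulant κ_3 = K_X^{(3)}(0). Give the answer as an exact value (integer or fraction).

M_X(t) = 243/(32*(3/2 - t)^5)
K_X(t) = log M_X(t) = -5*log(3/2 - t) - 5*log(2) + 5*log(3)
D^3[K](t) = -80/(8*t^3 - 36*t^2 + 54*t - 27)

κ_3 = D^3[K](0) = 80/27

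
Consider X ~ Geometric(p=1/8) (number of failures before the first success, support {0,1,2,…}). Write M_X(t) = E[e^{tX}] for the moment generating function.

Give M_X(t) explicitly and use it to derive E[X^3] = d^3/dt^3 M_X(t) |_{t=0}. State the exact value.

E[X^3] = d^3M/dt^3 |_{t=0} = 2359

M_X(t) = 1/(8*(1 - 7*e^(t)/8))
dM/dt = 7*e^(t)/(49*e^(2*t) - 112*e^(t) + 64)
d^2M/dt^2 = (-49*e^(2*t) - 56*e^(t))/(343*e^(3*t) - 1176*e^(2*t) + 1344*e^(t) - 512)
d^3M/dt^3 = (343*e^(3*t) + 1568*e^(2*t) + 448*e^(t))/(2401*e^(4*t) - 10976*e^(3*t) + 18816*e^(2*t) - 14336*e^(t) + 4096)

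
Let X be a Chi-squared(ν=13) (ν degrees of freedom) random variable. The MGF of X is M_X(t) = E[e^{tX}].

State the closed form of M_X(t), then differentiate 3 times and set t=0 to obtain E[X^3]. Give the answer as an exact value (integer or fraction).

M_X(t) = (1 - 2*t)^(-13/2)

E[X^3] = M^(3)(0) = 3315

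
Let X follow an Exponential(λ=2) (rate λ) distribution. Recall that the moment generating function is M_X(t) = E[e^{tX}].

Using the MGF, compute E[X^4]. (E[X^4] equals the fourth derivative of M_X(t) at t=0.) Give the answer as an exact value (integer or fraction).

E[X^4] = M′′′′(0) = 3/2

M_X(t) = 2/(2 - t)
M′(t) = 2/(t^2 - 4*t + 4)
M′′(t) = -4/(t^3 - 6*t^2 + 12*t - 8)
M′′′(t) = 12/(t^4 - 8*t^3 + 24*t^2 - 32*t + 16)
M′′′′(t) = -48/(t^5 - 10*t^4 + 40*t^3 - 80*t^2 + 80*t - 32)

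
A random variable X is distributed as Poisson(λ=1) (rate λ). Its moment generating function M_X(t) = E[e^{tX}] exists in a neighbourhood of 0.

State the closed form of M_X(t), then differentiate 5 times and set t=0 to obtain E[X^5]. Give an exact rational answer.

E[X^5] = d^5M/dt^5 |_{t=0} = 52

M_X(t) = e^(e^(t) - 1)
dM/dt = e^(-1)*e^(t)*e^(e^(t))
d^2M/dt^2 = (e^(2*t)*e^(e^(t)) + e^(t)*e^(e^(t)))*e^(-1)
d^3M/dt^3 = (e^(3*t)*e^(e^(t)) + 3*e^(2*t)*e^(e^(t)) + e^(t)*e^(e^(t)))*e^(-1)
d^4M/dt^4 = (e^(4*t)*e^(e^(t)) + 6*e^(3*t)*e^(e^(t)) + 7*e^(2*t)*e^(e^(t)) + e^(t)*e^(e^(t)))*e^(-1)
d^5M/dt^5 = (e^(5*t)*e^(e^(t)) + 10*e^(4*t)*e^(e^(t)) + 25*e^(3*t)*e^(e^(t)) + 15*e^(2*t)*e^(e^(t)) + e^(t)*e^(e^(t)))*e^(-1)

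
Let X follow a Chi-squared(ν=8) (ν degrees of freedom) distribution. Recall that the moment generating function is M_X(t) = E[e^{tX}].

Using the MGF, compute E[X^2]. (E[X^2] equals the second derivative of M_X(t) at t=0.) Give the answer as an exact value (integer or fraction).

M_X(t) = (1 - 2*t)^(-4)
D^2[M](t) = 80/(64*t^6 - 192*t^5 + 240*t^4 - 160*t^3 + 60*t^2 - 12*t + 1)

E[X^2] = D^2[M](0) = 80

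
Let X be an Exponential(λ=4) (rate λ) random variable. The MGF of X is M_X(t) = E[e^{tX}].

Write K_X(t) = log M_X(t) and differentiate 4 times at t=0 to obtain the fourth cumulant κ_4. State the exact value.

M_X(t) = 4/(4 - t)
K_X(t) = log M_X(t) = -log(4 - t) + 2*log(2)
D^4[K](t) = 6/(t^4 - 16*t^3 + 96*t^2 - 256*t + 256)

κ_4 = D^4[K](0) = 3/128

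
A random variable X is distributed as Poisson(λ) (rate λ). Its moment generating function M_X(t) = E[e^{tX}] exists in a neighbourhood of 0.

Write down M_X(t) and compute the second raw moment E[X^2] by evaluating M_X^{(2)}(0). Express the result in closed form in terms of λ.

M_X(t) = e^(λ*(e^(t) - 1))
M^(2)(t) = (λ^2*e^(2*t)*e^(λ*e^(t)) + λ*e^(t)*e^(λ*e^(t)))*e^(-λ)

E[X^2] = M^(2)(0) = λ*(λ + 1)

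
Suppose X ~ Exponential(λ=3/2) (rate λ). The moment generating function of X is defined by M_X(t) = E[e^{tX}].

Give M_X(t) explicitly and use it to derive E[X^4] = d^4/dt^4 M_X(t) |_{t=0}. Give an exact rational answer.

E[X^4] = D^4[M](0) = 128/27

M_X(t) = 3/(2*(3/2 - t))
D^4[M](t) = -1152/(32*t^5 - 240*t^4 + 720*t^3 - 1080*t^2 + 810*t - 243)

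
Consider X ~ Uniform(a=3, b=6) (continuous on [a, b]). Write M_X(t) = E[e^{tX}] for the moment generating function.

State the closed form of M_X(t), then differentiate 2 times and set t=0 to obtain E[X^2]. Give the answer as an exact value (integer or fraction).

E[X^2] = M′′(0) = 21

M_X(t) = (e^(6*t) - e^(3*t))/(3*t)
M′(t) = (6*t*e^(6*t) - 3*t*e^(3*t) - e^(6*t) + e^(3*t))/(3*t^2)
M′′(t) = (36*t^2*e^(6*t) - 9*t^2*e^(3*t) - 12*t*e^(6*t) + 6*t*e^(3*t) + 2*e^(6*t) - 2*e^(3*t))/(3*t^3)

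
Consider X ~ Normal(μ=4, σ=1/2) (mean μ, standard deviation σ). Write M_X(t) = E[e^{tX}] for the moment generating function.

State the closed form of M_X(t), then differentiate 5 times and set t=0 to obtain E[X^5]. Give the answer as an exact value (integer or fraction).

E[X^5] = M^(5)(0) = 4751/4

M_X(t) = e^(t^2/8 + 4*t)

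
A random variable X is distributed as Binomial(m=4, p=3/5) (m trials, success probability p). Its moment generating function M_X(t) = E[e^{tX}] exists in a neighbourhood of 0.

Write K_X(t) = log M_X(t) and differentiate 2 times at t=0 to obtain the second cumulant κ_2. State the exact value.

M_X(t) = (3*e^(t)/5 + 2/5)^4
K_X(t) = log M_X(t) = 4*log(3*e^(t)/5 + 2/5)
K′(t) = 12*e^(t)/(3*e^(t) + 2)
K′′(t) = 24*e^(t)/(9*e^(2*t) + 12*e^(t) + 4)

κ_2 = K′′(0) = 24/25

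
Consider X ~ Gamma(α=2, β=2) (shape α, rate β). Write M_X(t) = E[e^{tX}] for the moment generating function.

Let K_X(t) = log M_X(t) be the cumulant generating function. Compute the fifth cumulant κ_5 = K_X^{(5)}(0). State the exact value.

κ_5 = K^(5)(0) = 3/2

M_X(t) = 4/(2 - t)^2
K_X(t) = log M_X(t) = -2*log(2 - t) + 2*log(2)
K^(5)(t) = -48/(t^5 - 10*t^4 + 40*t^3 - 80*t^2 + 80*t - 32)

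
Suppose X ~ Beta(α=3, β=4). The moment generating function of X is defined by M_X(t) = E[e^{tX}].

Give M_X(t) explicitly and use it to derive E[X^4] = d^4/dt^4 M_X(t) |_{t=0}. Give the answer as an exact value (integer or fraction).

E[X^4] = M^(4)(0) = 1/14

M_X(t) = ₁F₁(3; 7; t)
M^(4)(t) = ₁F₁(7; 11; t)/14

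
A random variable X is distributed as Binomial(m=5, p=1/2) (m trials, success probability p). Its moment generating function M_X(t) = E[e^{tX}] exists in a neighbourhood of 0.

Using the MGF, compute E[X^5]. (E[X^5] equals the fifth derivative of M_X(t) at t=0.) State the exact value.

M_X(t) = (e^(t)/2 + 1/2)^5
M′(t) = 5*e^(5*t)/32 + 5*e^(4*t)/8 + 15*e^(3*t)/16 + 5*e^(2*t)/8 + 5*e^(t)/32
M′′(t) = 25*e^(5*t)/32 + 5*e^(4*t)/2 + 45*e^(3*t)/16 + 5*e^(2*t)/4 + 5*e^(t)/32
M′′′(t) = 125*e^(5*t)/32 + 10*e^(4*t) + 135*e^(3*t)/16 + 5*e^(2*t)/2 + 5*e^(t)/32
M′′′′(t) = 625*e^(5*t)/32 + 40*e^(4*t) + 405*e^(3*t)/16 + 5*e^(2*t) + 5*e^(t)/32
M′′′′′(t) = 3125*e^(5*t)/32 + 160*e^(4*t) + 1215*e^(3*t)/16 + 10*e^(2*t) + 5*e^(t)/32

E[X^5] = M′′′′′(0) = 1375/4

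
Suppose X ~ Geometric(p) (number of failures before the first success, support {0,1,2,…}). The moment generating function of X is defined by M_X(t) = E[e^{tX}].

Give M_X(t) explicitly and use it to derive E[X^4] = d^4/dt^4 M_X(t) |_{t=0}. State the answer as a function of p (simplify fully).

M_X(t) = p/(-(1 - p)*e^(t) + 1)
dM/dt = (-p^2*e^(t) + p*e^(t))/(p^2*e^(2*t) - 2*p*e^(2*t) + 2*p*e^(t) + e^(2*t) - 2*e^(t) + 1)

E[X^4] = d^4M/dt^4 |_{t=0} = 1 - 15/p + 50/p^2 - 60/p^3 + 24/p^4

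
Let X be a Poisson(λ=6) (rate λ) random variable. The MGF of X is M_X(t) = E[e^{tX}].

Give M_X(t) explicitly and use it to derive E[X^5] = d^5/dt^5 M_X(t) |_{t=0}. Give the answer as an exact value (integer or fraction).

M_X(t) = e^(6*e^(t) - 6)
M′(t) = 6*e^(-6)*e^(t)*e^(6*e^(t))
M′′(t) = (36*e^(2*t)*e^(6*e^(t)) + 6*e^(t)*e^(6*e^(t)))*e^(-6)
M′′′(t) = (216*e^(3*t)*e^(6*e^(t)) + 108*e^(2*t)*e^(6*e^(t)) + 6*e^(t)*e^(6*e^(t)))*e^(-6)
M′′′′(t) = (1296*e^(4*t)*e^(6*e^(t)) + 1296*e^(3*t)*e^(6*e^(t)) + 252*e^(2*t)*e^(6*e^(t)) + 6*e^(t)*e^(6*e^(t)))*e^(-6)
M′′′′′(t) = (7776*e^(5*t)*e^(6*e^(t)) + 12960*e^(4*t)*e^(6*e^(t)) + 5400*e^(3*t)*e^(6*e^(t)) + 540*e^(2*t)*e^(6*e^(t)) + 6*e^(t)*e^(6*e^(t)))*e^(-6)

E[X^5] = M′′′′′(0) = 26682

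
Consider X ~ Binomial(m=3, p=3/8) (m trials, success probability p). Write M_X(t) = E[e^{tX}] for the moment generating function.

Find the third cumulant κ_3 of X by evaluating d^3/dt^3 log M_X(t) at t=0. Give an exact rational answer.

M_X(t) = (3*e^(t)/8 + 5/8)^3
K_X(t) = log M_X(t) = 3*log(3*e^(t)/8 + 5/8)
K^(3)(t) = (-135*e^(2*t) + 225*e^(t))/(27*e^(3*t) + 135*e^(2*t) + 225*e^(t) + 125)

κ_3 = K^(3)(0) = 45/256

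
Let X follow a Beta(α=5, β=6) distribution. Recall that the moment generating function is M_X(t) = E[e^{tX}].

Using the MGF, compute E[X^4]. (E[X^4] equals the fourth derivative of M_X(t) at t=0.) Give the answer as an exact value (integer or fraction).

E[X^4] = M′′′′(0) = 10/143

M_X(t) = ₁F₁(5; 11; t)
M′(t) = 5*₁F₁(6; 12; t)/11
M′′(t) = 5*₁F₁(7; 13; t)/22
M′′′(t) = 35*₁F₁(8; 14; t)/286
M′′′′(t) = 10*₁F₁(9; 15; t)/143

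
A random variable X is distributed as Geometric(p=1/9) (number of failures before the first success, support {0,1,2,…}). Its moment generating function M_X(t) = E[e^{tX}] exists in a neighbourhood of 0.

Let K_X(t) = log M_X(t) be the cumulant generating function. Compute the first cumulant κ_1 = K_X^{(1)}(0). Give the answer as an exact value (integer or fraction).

κ_1 = D[K](0) = 8

M_X(t) = 1/(9*(1 - 8*e^(t)/9))
K_X(t) = log M_X(t) = -log(1 - 8*e^(t)/9) - 2*log(3)
D[K](t) = -8*e^(t)/(8*e^(t) - 9)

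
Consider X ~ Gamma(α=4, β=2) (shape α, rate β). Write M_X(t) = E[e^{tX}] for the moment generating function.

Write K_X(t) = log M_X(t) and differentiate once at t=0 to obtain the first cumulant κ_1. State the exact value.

κ_1 = K^(1)(0) = 2

M_X(t) = 16/(2 - t)^4
K_X(t) = log M_X(t) = -4*log(2 - t) + 4*log(2)
K^(1)(t) = -4/(t - 2)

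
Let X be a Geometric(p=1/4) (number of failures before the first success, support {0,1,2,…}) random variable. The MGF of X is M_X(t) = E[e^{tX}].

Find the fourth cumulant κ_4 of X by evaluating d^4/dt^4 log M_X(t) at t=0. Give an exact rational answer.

M_X(t) = 1/(4*(1 - 3*e^(t)/4))
K_X(t) = log M_X(t) = -log(1 - 3*e^(t)/4) - 2*log(2)
dK/dt = -3*e^(t)/(3*e^(t) - 4)
d^2K/dt^2 = 12*e^(t)/(9*e^(2*t) - 24*e^(t) + 16)
d^3K/dt^3 = (-36*e^(2*t) - 48*e^(t))/(27*e^(3*t) - 108*e^(2*t) + 144*e^(t) - 64)
d^4K/dt^4 = (108*e^(3*t) + 576*e^(2*t) + 192*e^(t))/(81*e^(4*t) - 432*e^(3*t) + 864*e^(2*t) - 768*e^(t) + 256)

κ_4 = d^4K/dt^4 |_{t=0} = 876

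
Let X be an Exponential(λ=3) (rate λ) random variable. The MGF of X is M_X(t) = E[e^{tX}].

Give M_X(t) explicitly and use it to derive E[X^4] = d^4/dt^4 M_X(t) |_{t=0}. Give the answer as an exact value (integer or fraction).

M_X(t) = 3/(3 - t)
M′(t) = 3/(t^2 - 6*t + 9)
M′′(t) = -6/(t^3 - 9*t^2 + 27*t - 27)
M′′′(t) = 18/(t^4 - 12*t^3 + 54*t^2 - 108*t + 81)
M′′′′(t) = -72/(t^5 - 15*t^4 + 90*t^3 - 270*t^2 + 405*t - 243)

E[X^4] = M′′′′(0) = 8/27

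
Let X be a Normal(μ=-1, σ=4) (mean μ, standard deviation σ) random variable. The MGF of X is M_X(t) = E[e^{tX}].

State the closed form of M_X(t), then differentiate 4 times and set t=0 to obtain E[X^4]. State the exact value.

M_X(t) = e^(8*t^2 - t)
D^4[M](t) = (65536*t^4*e^(8*t^2) - 16384*t^3*e^(8*t^2) + 26112*t^2*e^(8*t^2) - 3136*t*e^(8*t^2) + 865*e^(8*t^2))*e^(-t)

E[X^4] = D^4[M](0) = 865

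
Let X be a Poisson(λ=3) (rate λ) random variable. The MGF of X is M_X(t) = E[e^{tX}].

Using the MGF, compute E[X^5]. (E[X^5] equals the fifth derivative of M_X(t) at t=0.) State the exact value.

M_X(t) = e^(3*e^(t) - 3)
M′(t) = 3*e^(-3)*e^(t)*e^(3*e^(t))
M′′(t) = (9*e^(2*t)*e^(3*e^(t)) + 3*e^(t)*e^(3*e^(t)))*e^(-3)
M′′′(t) = (27*e^(3*t)*e^(3*e^(t)) + 27*e^(2*t)*e^(3*e^(t)) + 3*e^(t)*e^(3*e^(t)))*e^(-3)
M′′′′(t) = (81*e^(4*t)*e^(3*e^(t)) + 162*e^(3*t)*e^(3*e^(t)) + 63*e^(2*t)*e^(3*e^(t)) + 3*e^(t)*e^(3*e^(t)))*e^(-3)
M′′′′′(t) = (243*e^(5*t)*e^(3*e^(t)) + 810*e^(4*t)*e^(3*e^(t)) + 675*e^(3*t)*e^(3*e^(t)) + 135*e^(2*t)*e^(3*e^(t)) + 3*e^(t)*e^(3*e^(t)))*e^(-3)

E[X^5] = M′′′′′(0) = 1866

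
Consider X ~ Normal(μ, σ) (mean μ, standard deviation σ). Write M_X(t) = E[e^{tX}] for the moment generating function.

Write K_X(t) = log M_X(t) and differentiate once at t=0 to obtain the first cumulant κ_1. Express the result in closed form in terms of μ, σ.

κ_1 = K′(0) = μ

M_X(t) = e^(μ*t + σ^2*t^2/2)
K_X(t) = log M_X(t) = μ*t + σ^2*t^2/2
K′(t) = μ + σ^2*t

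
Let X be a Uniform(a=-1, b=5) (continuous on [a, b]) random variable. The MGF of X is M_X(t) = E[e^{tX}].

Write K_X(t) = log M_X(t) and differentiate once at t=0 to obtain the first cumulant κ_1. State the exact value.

κ_1 = D[K](0) = 2

M_X(t) = (e^(5*t) - e^(-t))/(6*t)
K_X(t) = log M_X(t) = -log(t) + log(e^(5*t) - e^(-t)) - log(6)
D[K](t) = (5*t*e^(6*t) + t - e^(6*t) + 1)/(t*e^(6*t) - t)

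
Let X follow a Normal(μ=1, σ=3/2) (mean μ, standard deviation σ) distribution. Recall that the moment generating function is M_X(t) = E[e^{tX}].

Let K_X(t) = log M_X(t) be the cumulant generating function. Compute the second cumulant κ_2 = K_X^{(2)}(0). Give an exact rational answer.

κ_2 = K′′(0) = 9/4

M_X(t) = e^(9*t^2/8 + t)
K_X(t) = log M_X(t) = 9*t^2/8 + t
K′(t) = 9*t/4 + 1
K′′(t) = 9/4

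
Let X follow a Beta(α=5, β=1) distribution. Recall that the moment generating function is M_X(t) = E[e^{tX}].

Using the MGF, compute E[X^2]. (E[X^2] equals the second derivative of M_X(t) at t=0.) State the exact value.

M_X(t) = ₁F₁(5; 6; t)
M′(t) = 5*₁F₁(6; 7; t)/6
M′′(t) = 5*₁F₁(7; 8; t)/7

E[X^2] = M′′(0) = 5/7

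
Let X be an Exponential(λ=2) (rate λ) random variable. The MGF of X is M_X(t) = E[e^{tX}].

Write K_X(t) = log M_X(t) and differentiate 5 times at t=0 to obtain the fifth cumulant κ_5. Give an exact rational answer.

M_X(t) = 2/(2 - t)
K_X(t) = log M_X(t) = -log(2 - t) + log(2)
K′(t) = -1/(t - 2)
K′′(t) = 1/(t^2 - 4*t + 4)
K′′′(t) = -2/(t^3 - 6*t^2 + 12*t - 8)
K′′′′(t) = 6/(t^4 - 8*t^3 + 24*t^2 - 32*t + 16)
K′′′′′(t) = -24/(t^5 - 10*t^4 + 40*t^3 - 80*t^2 + 80*t - 32)

κ_5 = K′′′′′(0) = 3/4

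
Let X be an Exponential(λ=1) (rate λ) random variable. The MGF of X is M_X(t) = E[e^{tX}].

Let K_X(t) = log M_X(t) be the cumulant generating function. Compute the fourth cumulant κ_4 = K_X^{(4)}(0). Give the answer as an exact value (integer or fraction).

κ_4 = d^4K/dt^4 |_{t=0} = 6

M_X(t) = 1/(1 - t)
K_X(t) = log M_X(t) = -log(1 - t)
dK/dt = -1/(t - 1)
d^2K/dt^2 = 1/(t^2 - 2*t + 1)
d^3K/dt^3 = -2/(t^3 - 3*t^2 + 3*t - 1)
d^4K/dt^4 = 6/(t^4 - 4*t^3 + 6*t^2 - 4*t + 1)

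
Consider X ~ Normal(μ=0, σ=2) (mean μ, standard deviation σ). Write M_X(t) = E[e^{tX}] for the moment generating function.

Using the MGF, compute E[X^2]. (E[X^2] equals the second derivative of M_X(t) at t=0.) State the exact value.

M_X(t) = e^(2*t^2)
M′(t) = 4*t*e^(2*t^2)
M′′(t) = 16*t^2*e^(2*t^2) + 4*e^(2*t^2)

E[X^2] = M′′(0) = 4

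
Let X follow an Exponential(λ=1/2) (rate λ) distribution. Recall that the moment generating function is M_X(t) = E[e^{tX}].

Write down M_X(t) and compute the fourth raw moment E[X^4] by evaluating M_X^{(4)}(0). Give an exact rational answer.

E[X^4] = M′′′′(0) = 384

M_X(t) = 1/(2*(1/2 - t))
M′(t) = 2/(4*t^2 - 4*t + 1)
M′′(t) = -8/(8*t^3 - 12*t^2 + 6*t - 1)
M′′′(t) = 48/(16*t^4 - 32*t^3 + 24*t^2 - 8*t + 1)
M′′′′(t) = -384/(32*t^5 - 80*t^4 + 80*t^3 - 40*t^2 + 10*t - 1)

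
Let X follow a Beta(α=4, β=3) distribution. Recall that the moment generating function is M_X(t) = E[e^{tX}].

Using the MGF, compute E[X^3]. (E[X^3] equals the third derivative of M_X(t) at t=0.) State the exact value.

M_X(t) = ₁F₁(4; 7; t)
dM/dt = 4*₁F₁(5; 8; t)/7
d^2M/dt^2 = 5*₁F₁(6; 9; t)/14
d^3M/dt^3 = 5*₁F₁(7; 10; t)/21

E[X^3] = d^3M/dt^3 |_{t=0} = 5/21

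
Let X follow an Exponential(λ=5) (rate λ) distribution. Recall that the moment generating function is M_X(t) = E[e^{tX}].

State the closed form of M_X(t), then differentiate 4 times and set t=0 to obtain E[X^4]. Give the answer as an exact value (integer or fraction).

M_X(t) = 5/(5 - t)
M^(4)(t) = -120/(t^5 - 25*t^4 + 250*t^3 - 1250*t^2 + 3125*t - 3125)

E[X^4] = M^(4)(0) = 24/625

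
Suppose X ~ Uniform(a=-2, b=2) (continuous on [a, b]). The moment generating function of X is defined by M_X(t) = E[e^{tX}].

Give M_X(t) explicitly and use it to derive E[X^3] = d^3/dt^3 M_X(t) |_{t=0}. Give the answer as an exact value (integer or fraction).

M_X(t) = (e^(2*t) - e^(-2*t))/(4*t)
M^(3)(t) = (4*t^3*e^(4*t) + 4*t^3 - 6*t^2*e^(4*t) + 6*t^2 + 6*t*e^(4*t) + 6*t - 3*e^(4*t) + 3)*e^(-2*t)/(2*t^4)

E[X^3] = M^(3)(0) = 0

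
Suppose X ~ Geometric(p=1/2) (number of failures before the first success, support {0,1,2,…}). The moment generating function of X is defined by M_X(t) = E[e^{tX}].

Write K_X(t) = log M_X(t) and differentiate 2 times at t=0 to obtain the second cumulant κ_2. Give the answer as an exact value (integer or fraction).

M_X(t) = 1/(2*(1 - e^(t)/2))
K_X(t) = log M_X(t) = -log(1 - e^(t)/2) - log(2)
K^(2)(t) = 2*e^(t)/(e^(2*t) - 4*e^(t) + 4)

κ_2 = K^(2)(0) = 2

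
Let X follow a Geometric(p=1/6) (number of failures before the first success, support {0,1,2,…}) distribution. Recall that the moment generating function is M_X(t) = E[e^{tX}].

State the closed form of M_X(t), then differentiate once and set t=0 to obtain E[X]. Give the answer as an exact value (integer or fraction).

M_X(t) = 1/(6*(1 - 5*e^(t)/6))
M^(1)(t) = 5*e^(t)/(25*e^(2*t) - 60*e^(t) + 36)

E[X] = M^(1)(0) = 5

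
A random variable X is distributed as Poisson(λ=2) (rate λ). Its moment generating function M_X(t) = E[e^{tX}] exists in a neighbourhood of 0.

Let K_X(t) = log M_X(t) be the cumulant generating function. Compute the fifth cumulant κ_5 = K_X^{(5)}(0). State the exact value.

κ_5 = K^(5)(0) = 2

M_X(t) = e^(2*e^(t) - 2)
K_X(t) = log M_X(t) = 2*e^(t) - 2
K^(5)(t) = 2*e^(t)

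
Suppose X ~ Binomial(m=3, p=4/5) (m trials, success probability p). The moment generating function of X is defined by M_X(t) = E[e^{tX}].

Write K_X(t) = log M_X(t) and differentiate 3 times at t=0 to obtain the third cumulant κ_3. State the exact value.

κ_3 = d^3K/dt^3 |_{t=0} = -36/125

M_X(t) = (4*e^(t)/5 + 1/5)^3
K_X(t) = log M_X(t) = 3*log(4*e^(t)/5 + 1/5)
dK/dt = 12*e^(t)/(4*e^(t) + 1)
d^2K/dt^2 = 12*e^(t)/(16*e^(2*t) + 8*e^(t) + 1)
d^3K/dt^3 = (-48*e^(2*t) + 12*e^(t))/(64*e^(3*t) + 48*e^(2*t) + 12*e^(t) + 1)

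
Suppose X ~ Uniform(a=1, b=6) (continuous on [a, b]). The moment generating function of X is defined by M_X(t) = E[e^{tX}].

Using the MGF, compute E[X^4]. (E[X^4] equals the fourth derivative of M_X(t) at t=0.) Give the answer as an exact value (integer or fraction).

E[X^4] = d^4M/dt^4 |_{t=0} = 311

M_X(t) = (e^(6*t) - e^(t))/(5*t)
dM/dt = (6*t*e^(6*t) - t*e^(t) - e^(6*t) + e^(t))/(5*t^2)
d^2M/dt^2 = (36*t^2*e^(6*t) - t^2*e^(t) - 12*t*e^(6*t) + 2*t*e^(t) + 2*e^(6*t) - 2*e^(t))/(5*t^3)
d^3M/dt^3 = (216*t^3*e^(6*t) - t^3*e^(t) - 108*t^2*e^(6*t) + 3*t^2*e^(t) + 36*t*e^(6*t) - 6*t*e^(t) - 6*e^(6*t) + 6*e^(t))/(5*t^4)
d^4M/dt^4 = (1296*t^4*e^(6*t) - t^4*e^(t) - 864*t^3*e^(6*t) + 4*t^3*e^(t) + 432*t^2*e^(6*t) - 12*t^2*e^(t) - 144*t*e^(6*t) + 24*t*e^(t) + 24*e^(6*t) - 24*e^(t))/(5*t^5)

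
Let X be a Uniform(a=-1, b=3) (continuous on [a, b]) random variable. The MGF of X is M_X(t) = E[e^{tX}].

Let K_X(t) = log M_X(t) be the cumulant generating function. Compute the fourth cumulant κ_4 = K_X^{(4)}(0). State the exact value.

M_X(t) = (e^(3*t) - e^(-t))/(4*t)
K_X(t) = log M_X(t) = -log(t) + log(e^(3*t) - e^(-t)) - 2*log(2)
dK/dt = (3*t*e^(4*t) + t - e^(4*t) + 1)/(t*e^(4*t) - t)
d^2K/dt^2 = (-16*t^2*e^(4*t) + e^(8*t) - 2*e^(4*t) + 1)/(t^2*e^(8*t) - 2*t^2*e^(4*t) + t^2)
d^3K/dt^3 = (64*t^3*e^(8*t) + 64*t^3*e^(4*t) - 2*e^(12*t) + 6*e^(8*t) - 6*e^(4*t) + 2)/(t^3*e^(12*t) - 3*t^3*e^(8*t) + 3*t^3*e^(4*t) - t^3)

κ_4 = d^4K/dt^4 |_{t=0} = -32/15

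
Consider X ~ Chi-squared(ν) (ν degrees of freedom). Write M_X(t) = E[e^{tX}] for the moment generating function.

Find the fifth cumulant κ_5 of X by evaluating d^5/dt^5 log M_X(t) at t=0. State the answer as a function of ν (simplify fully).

κ_5 = K^(5)(0) = 384*ν

M_X(t) = (1 - 2*t)^(-ν/2)
K_X(t) = log M_X(t) = -ν*log(1 - 2*t)/2
K^(5)(t) = -384*ν/(32*t^5 - 80*t^4 + 80*t^3 - 40*t^2 + 10*t - 1)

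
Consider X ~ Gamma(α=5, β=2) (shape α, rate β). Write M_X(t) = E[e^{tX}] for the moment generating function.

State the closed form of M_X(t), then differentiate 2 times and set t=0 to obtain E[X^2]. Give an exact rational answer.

M_X(t) = 32/(2 - t)^5
M′(t) = 160/(t^6 - 12*t^5 + 60*t^4 - 160*t^3 + 240*t^2 - 192*t + 64)
M′′(t) = -960/(t^7 - 14*t^6 + 84*t^5 - 280*t^4 + 560*t^3 - 672*t^2 + 448*t - 128)

E[X^2] = M′′(0) = 15/2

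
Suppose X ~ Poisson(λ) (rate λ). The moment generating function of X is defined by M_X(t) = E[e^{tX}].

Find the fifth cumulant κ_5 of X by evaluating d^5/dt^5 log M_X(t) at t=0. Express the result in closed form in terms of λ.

M_X(t) = e^(λ*(e^(t) - 1))
K_X(t) = log M_X(t) = λ*(e^(t) - 1)
K′(t) = λ*e^(t)
K′′(t) = λ*e^(t)
K′′′(t) = λ*e^(t)
K′′′′(t) = λ*e^(t)
K′′′′′(t) = λ*e^(t)

κ_5 = K′′′′′(0) = λ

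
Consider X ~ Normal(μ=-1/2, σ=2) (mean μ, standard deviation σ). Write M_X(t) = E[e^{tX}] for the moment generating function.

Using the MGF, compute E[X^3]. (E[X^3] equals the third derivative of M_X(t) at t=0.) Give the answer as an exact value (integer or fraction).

E[X^3] = d^3M/dt^3 |_{t=0} = -49/8

M_X(t) = e^(2*t^2 - t/2)
dM/dt = 4*t*e^(-t/2)*e^(2*t^2) - e^(-t/2)*e^(2*t^2)/2
d^2M/dt^2 = (64*t^2*e^(2*t^2) - 16*t*e^(2*t^2) + 17*e^(2*t^2))*e^(-t/2)/4
d^3M/dt^3 = (512*t^3*e^(2*t^2) - 192*t^2*e^(2*t^2) + 408*t*e^(2*t^2) - 49*e^(2*t^2))*e^(-t/2)/8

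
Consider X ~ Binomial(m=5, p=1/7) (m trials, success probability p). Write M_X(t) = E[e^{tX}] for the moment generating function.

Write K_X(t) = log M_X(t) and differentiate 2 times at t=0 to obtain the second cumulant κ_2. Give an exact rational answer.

κ_2 = K′′(0) = 30/49

M_X(t) = (e^(t)/7 + 6/7)^5
K_X(t) = log M_X(t) = 5*log(e^(t)/7 + 6/7)
K′(t) = 5*e^(t)/(e^(t) + 6)
K′′(t) = 30*e^(t)/(e^(2*t) + 12*e^(t) + 36)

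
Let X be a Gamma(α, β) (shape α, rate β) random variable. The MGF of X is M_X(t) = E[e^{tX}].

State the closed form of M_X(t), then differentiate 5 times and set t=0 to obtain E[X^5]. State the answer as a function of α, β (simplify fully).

M_X(t) = (β/(β - t))^α
dM/dt = -α*β^α*(1/(β - t))^α/(-β + t)
d^2M/dt^2 = (α^2*β^α*(1/(β - t))^α + α*β^α*(1/(β - t))^α)/(β^2 - 2*β*t + t^2)
d^3M/dt^3 = (-α^3*β^α*(1/(β - t))^α - 3*α^2*β^α*(1/(β - t))^α - 2*α*β^α*(1/(β - t))^α)/(-β^3 + 3*β^2*t - 3*β*t^2 + t^3)
d^4M/dt^4 = (α^4*β^α*(1/(β - t))^α + 6*α^3*β^α*(1/(β - t))^α + 11*α^2*β^α*(1/(β - t))^α + 6*α*β^α*(1/(β - t))^α)/(β^4 - 4*β^3*t + 6*β^2*t^2 - 4*β*t^3 + t^4)

E[X^5] = d^5M/dt^5 |_{t=0} = α*(α^4 + 10*α^3 + 35*α^2 + 50*α + 24)/β^5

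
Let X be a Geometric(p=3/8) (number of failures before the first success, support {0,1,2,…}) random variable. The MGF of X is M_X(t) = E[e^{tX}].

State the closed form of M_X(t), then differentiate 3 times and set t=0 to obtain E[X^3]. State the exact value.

E[X^3] = d^3M/dt^3 |_{t=0} = 415/9

M_X(t) = 3/(8*(1 - 5*e^(t)/8))
dM/dt = 15*e^(t)/(25*e^(2*t) - 80*e^(t) + 64)
d^2M/dt^2 = (-75*e^(2*t) - 120*e^(t))/(125*e^(3*t) - 600*e^(2*t) + 960*e^(t) - 512)
d^3M/dt^3 = (375*e^(3*t) + 2400*e^(2*t) + 960*e^(t))/(625*e^(4*t) - 4000*e^(3*t) + 9600*e^(2*t) - 10240*e^(t) + 4096)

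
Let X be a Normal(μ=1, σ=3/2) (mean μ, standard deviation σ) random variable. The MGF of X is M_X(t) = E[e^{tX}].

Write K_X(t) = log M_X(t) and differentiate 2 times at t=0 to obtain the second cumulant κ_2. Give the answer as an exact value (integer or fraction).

M_X(t) = e^(9*t^2/8 + t)
K_X(t) = log M_X(t) = 9*t^2/8 + t
K^(2)(t) = 9/4

κ_2 = K^(2)(0) = 9/4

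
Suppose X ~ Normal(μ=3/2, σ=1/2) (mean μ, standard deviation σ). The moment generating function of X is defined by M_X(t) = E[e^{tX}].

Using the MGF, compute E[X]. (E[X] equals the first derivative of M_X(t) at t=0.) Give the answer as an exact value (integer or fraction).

M_X(t) = e^(t^2/8 + 3*t/2)
M^(1)(t) = t*e^(3*t/2)*e^(t^2/8)/4 + 3*e^(3*t/2)*e^(t^2/8)/2

E[X] = M^(1)(0) = 3/2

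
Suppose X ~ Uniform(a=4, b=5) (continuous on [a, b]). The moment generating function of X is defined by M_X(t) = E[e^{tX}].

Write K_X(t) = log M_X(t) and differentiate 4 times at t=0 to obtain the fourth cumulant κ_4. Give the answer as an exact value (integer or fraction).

M_X(t) = (e^(5*t) - e^(4*t))/t
K_X(t) = log M_X(t) = -log(t) + log(e^(5*t) - e^(4*t))
dK/dt = (5*t*e^(t) - 4*t - e^(t) + 1)/(t*e^(t) - t)
d^2K/dt^2 = (-t^2*e^(t) + e^(2*t) - 2*e^(t) + 1)/(t^2*e^(2*t) - 2*t^2*e^(t) + t^2)
d^3K/dt^3 = (t^3*e^(2*t) + t^3*e^(t) - 2*e^(3*t) + 6*e^(2*t) - 6*e^(t) + 2)/(t^3*e^(3*t) - 3*t^3*e^(2*t) + 3*t^3*e^(t) - t^3)

κ_4 = d^4K/dt^4 |_{t=0} = -1/120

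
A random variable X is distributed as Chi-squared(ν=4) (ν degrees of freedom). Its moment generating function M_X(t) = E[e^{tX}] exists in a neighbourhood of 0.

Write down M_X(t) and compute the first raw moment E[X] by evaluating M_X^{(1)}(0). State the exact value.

E[X] = dM/dt |_{t=0} = 4

M_X(t) = (1 - 2*t)^(-2)
dM/dt = -4/(8*t^3 - 12*t^2 + 6*t - 1)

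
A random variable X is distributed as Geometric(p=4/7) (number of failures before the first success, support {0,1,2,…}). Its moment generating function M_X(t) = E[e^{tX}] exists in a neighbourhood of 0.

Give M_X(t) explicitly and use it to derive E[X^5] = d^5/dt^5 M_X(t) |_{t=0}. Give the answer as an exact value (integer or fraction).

M_X(t) = 4/(7*(1 - 3*e^(t)/7))

E[X^5] = D^5[M](0) = 23721/128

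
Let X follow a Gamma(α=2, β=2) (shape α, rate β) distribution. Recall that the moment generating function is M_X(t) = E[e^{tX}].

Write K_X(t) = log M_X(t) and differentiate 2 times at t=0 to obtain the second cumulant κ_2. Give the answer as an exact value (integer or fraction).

M_X(t) = 4/(2 - t)^2
K_X(t) = log M_X(t) = -2*log(2 - t) + 2*log(2)
dK/dt = -2/(t - 2)
d^2K/dt^2 = 2/(t^2 - 4*t + 4)

κ_2 = d^2K/dt^2 |_{t=0} = 1/2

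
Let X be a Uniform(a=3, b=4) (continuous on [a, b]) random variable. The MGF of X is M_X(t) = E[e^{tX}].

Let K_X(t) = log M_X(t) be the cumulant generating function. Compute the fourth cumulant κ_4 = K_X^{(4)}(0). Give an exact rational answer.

M_X(t) = (e^(4*t) - e^(3*t))/t
K_X(t) = log M_X(t) = -log(t) + log(e^(4*t) - e^(3*t))
dK/dt = (4*t*e^(t) - 3*t - e^(t) + 1)/(t*e^(t) - t)
d^2K/dt^2 = (-t^2*e^(t) + e^(2*t) - 2*e^(t) + 1)/(t^2*e^(2*t) - 2*t^2*e^(t) + t^2)
d^3K/dt^3 = (t^3*e^(2*t) + t^3*e^(t) - 2*e^(3*t) + 6*e^(2*t) - 6*e^(t) + 2)/(t^3*e^(3*t) - 3*t^3*e^(2*t) + 3*t^3*e^(t) - t^3)

κ_4 = d^4K/dt^4 |_{t=0} = -1/120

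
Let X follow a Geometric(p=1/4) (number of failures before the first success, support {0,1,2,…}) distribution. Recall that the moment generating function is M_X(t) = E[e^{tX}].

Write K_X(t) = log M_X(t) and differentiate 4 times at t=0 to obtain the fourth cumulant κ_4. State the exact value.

M_X(t) = 1/(4*(1 - 3*e^(t)/4))
K_X(t) = log M_X(t) = -log(1 - 3*e^(t)/4) - 2*log(2)
D^4[K](t) = (108*e^(3*t) + 576*e^(2*t) + 192*e^(t))/(81*e^(4*t) - 432*e^(3*t) + 864*e^(2*t) - 768*e^(t) + 256)

κ_4 = D^4[K](0) = 876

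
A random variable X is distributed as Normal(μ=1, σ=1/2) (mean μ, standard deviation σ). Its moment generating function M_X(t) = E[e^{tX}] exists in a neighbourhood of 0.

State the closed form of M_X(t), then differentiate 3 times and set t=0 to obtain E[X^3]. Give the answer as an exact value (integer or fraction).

M_X(t) = e^(t^2/8 + t)
M′(t) = t*e^(t)*e^(t^2/8)/4 + e^(t)*e^(t^2/8)
M′′(t) = t^2*e^(t)*e^(t^2/8)/16 + t*e^(t)*e^(t^2/8)/2 + 5*e^(t)*e^(t^2/8)/4
M′′′(t) = t^3*e^(t)*e^(t^2/8)/64 + 3*t^2*e^(t)*e^(t^2/8)/16 + 15*t*e^(t)*e^(t^2/8)/16 + 7*e^(t)*e^(t^2/8)/4

E[X^3] = M′′′(0) = 7/4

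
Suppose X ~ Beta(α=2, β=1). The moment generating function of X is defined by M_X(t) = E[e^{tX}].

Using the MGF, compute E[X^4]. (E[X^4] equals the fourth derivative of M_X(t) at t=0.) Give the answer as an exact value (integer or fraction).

E[X^4] = M^(4)(0) = 1/3

M_X(t) = ₁F₁(2; 3; t)
M^(4)(t) = ₁F₁(6; 7; t)/3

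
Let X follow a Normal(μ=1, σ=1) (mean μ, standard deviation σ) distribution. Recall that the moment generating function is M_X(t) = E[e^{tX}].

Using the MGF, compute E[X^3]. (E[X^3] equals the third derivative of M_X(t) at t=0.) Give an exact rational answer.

M_X(t) = e^(t^2/2 + t)
M^(3)(t) = t^3*e^(t)*e^(t^2/2) + 3*t^2*e^(t)*e^(t^2/2) + 6*t*e^(t)*e^(t^2/2) + 4*e^(t)*e^(t^2/2)

E[X^3] = M^(3)(0) = 4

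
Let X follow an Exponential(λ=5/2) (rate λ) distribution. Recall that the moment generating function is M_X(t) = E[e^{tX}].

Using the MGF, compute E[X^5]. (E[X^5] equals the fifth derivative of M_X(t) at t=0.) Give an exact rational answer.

M_X(t) = 5/(2*(5/2 - t))
M^(5)(t) = 19200/(64*t^6 - 960*t^5 + 6000*t^4 - 20000*t^3 + 37500*t^2 - 37500*t + 15625)

E[X^5] = M^(5)(0) = 768/625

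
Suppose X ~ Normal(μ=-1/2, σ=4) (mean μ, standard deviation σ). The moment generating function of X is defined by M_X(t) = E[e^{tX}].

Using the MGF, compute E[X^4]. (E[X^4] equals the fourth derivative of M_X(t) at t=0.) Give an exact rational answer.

M_X(t) = e^(8*t^2 - t/2)
dM/dt = 16*t*e^(-t/2)*e^(8*t^2) - e^(-t/2)*e^(8*t^2)/2
d^2M/dt^2 = (1024*t^2*e^(8*t^2) - 64*t*e^(8*t^2) + 65*e^(8*t^2))*e^(-t/2)/4
d^3M/dt^3 = (32768*t^3*e^(8*t^2) - 3072*t^2*e^(8*t^2) + 6240*t*e^(8*t^2) - 193*e^(8*t^2))*e^(-t/2)/8
d^4M/dt^4 = (1048576*t^4*e^(8*t^2) - 131072*t^3*e^(8*t^2) + 399360*t^2*e^(8*t^2) - 24704*t*e^(8*t^2) + 12673*e^(8*t^2))*e^(-t/2)/16

E[X^4] = d^4M/dt^4 |_{t=0} = 12673/16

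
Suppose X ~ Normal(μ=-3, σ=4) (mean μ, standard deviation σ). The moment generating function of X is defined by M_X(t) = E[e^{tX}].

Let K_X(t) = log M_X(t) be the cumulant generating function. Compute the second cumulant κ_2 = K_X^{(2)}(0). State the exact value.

M_X(t) = e^(8*t^2 - 3*t)
K_X(t) = log M_X(t) = 8*t^2 - 3*t
dK/dt = 16*t - 3
d^2K/dt^2 = 16

κ_2 = d^2K/dt^2 |_{t=0} = 16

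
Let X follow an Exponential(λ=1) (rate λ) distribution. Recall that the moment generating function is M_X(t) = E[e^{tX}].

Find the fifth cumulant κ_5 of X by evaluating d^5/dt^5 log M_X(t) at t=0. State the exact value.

κ_5 = K′′′′′(0) = 24

M_X(t) = 1/(1 - t)
K_X(t) = log M_X(t) = -log(1 - t)
K′(t) = -1/(t - 1)
K′′(t) = 1/(t^2 - 2*t + 1)
K′′′(t) = -2/(t^3 - 3*t^2 + 3*t - 1)
K′′′′(t) = 6/(t^4 - 4*t^3 + 6*t^2 - 4*t + 1)
K′′′′′(t) = -24/(t^5 - 5*t^4 + 10*t^3 - 10*t^2 + 5*t - 1)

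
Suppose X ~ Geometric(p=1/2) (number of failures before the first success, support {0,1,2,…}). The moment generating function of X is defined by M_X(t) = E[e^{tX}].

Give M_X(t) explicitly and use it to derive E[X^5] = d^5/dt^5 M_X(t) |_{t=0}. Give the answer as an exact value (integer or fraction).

E[X^5] = D^5[M](0) = 541

M_X(t) = 1/(2*(1 - e^(t)/2))
D^5[M](t) = (e^(5*t) + 52*e^(4*t) + 264*e^(3*t) + 208*e^(2*t) + 16*e^(t))/(e^(6*t) - 12*e^(5*t) + 60*e^(4*t) - 160*e^(3*t) + 240*e^(2*t) - 192*e^(t) + 64)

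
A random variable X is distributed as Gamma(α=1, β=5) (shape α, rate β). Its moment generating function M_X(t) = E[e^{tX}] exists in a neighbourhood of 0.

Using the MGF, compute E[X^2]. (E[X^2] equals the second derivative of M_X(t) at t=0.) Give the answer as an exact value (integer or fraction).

M_X(t) = 5/(5 - t)
dM/dt = 5/(t^2 - 10*t + 25)
d^2M/dt^2 = -10/(t^3 - 15*t^2 + 75*t - 125)

E[X^2] = d^2M/dt^2 |_{t=0} = 2/25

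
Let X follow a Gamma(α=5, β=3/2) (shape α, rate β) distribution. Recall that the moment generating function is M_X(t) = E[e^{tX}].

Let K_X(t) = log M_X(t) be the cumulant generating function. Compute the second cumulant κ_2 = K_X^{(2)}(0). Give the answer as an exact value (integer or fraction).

κ_2 = K^(2)(0) = 20/9

M_X(t) = 243/(32*(3/2 - t)^5)
K_X(t) = log M_X(t) = -5*log(3/2 - t) - 5*log(2) + 5*log(3)
K^(2)(t) = 20/(4*t^2 - 12*t + 9)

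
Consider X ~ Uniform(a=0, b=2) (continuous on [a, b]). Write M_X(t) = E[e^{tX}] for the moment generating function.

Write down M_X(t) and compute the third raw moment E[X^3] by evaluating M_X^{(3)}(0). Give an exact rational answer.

M_X(t) = (e^(2*t) - 1)/(2*t)
M^(3)(t) = (4*t^3*e^(2*t) - 6*t^2*e^(2*t) + 6*t*e^(2*t) - 3*e^(2*t) + 3)/t^4

E[X^3] = M^(3)(0) = 2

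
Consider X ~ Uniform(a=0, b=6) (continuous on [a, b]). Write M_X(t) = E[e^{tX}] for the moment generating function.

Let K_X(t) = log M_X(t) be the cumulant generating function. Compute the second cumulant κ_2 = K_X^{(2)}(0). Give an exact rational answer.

κ_2 = d^2K/dt^2 |_{t=0} = 3

M_X(t) = (e^(6*t) - 1)/(6*t)
K_X(t) = log M_X(t) = -log(t) + log(e^(6*t) - 1) - log(6)
dK/dt = (6*t*e^(6*t) - e^(6*t) + 1)/(t*e^(6*t) - t)
d^2K/dt^2 = (-36*t^2*e^(6*t) + e^(12*t) - 2*e^(6*t) + 1)/(t^2*e^(12*t) - 2*t^2*e^(6*t) + t^2)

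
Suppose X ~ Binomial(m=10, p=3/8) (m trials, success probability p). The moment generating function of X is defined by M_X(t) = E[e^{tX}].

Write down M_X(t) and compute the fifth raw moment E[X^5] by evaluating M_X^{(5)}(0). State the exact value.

M_X(t) = (3*e^(t)/8 + 5/8)^10

E[X^5] = D^5[M](0) = 2420475/1024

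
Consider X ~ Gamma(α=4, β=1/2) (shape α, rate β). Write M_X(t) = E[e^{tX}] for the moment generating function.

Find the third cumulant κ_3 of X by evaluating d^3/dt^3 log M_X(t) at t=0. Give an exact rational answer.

M_X(t) = 1/(16*(1/2 - t)^4)
K_X(t) = log M_X(t) = -4*log(1/2 - t) - 4*log(2)
dK/dt = -8/(2*t - 1)
d^2K/dt^2 = 16/(4*t^2 - 4*t + 1)
d^3K/dt^3 = -64/(8*t^3 - 12*t^2 + 6*t - 1)

κ_3 = d^3K/dt^3 |_{t=0} = 64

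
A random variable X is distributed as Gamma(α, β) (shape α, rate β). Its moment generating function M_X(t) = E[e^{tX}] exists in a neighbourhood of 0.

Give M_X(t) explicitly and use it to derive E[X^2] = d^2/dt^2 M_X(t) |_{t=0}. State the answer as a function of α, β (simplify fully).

E[X^2] = M^(2)(0) = α*(α + 1)/β^2

M_X(t) = (β/(β - t))^α
M^(2)(t) = (α^2*β^α*(1/(β - t))^α + α*β^α*(1/(β - t))^α)/(β^2 - 2*β*t + t^2)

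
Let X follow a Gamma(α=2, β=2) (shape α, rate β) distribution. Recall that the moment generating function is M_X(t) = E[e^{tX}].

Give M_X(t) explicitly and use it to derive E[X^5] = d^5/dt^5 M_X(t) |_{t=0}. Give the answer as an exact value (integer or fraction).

E[X^5] = M′′′′′(0) = 45/2

M_X(t) = 4/(2 - t)^2
M′(t) = -8/(t^3 - 6*t^2 + 12*t - 8)
M′′(t) = 24/(t^4 - 8*t^3 + 24*t^2 - 32*t + 16)
M′′′(t) = -96/(t^5 - 10*t^4 + 40*t^3 - 80*t^2 + 80*t - 32)
M′′′′(t) = 480/(t^6 - 12*t^5 + 60*t^4 - 160*t^3 + 240*t^2 - 192*t + 64)
M′′′′′(t) = -2880/(t^7 - 14*t^6 + 84*t^5 - 280*t^4 + 560*t^3 - 672*t^2 + 448*t - 128)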